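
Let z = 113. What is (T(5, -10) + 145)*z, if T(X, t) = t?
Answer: 15255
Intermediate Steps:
(T(5, -10) + 145)*z = (-10 + 145)*113 = 135*113 = 15255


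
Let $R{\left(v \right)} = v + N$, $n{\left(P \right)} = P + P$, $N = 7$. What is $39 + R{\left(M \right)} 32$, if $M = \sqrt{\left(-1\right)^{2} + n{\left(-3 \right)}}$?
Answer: $263 + 32 i \sqrt{5} \approx 263.0 + 71.554 i$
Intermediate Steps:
$n{\left(P \right)} = 2 P$
$M = i \sqrt{5}$ ($M = \sqrt{\left(-1\right)^{2} + 2 \left(-3\right)} = \sqrt{1 - 6} = \sqrt{-5} = i \sqrt{5} \approx 2.2361 i$)
$R{\left(v \right)} = 7 + v$ ($R{\left(v \right)} = v + 7 = 7 + v$)
$39 + R{\left(M \right)} 32 = 39 + \left(7 + i \sqrt{5}\right) 32 = 39 + \left(224 + 32 i \sqrt{5}\right) = 263 + 32 i \sqrt{5}$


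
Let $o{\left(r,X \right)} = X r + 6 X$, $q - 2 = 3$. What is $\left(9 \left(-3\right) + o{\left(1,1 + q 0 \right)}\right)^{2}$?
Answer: $400$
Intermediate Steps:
$q = 5$ ($q = 2 + 3 = 5$)
$o{\left(r,X \right)} = 6 X + X r$
$\left(9 \left(-3\right) + o{\left(1,1 + q 0 \right)}\right)^{2} = \left(9 \left(-3\right) + \left(1 + 5 \cdot 0\right) \left(6 + 1\right)\right)^{2} = \left(-27 + \left(1 + 0\right) 7\right)^{2} = \left(-27 + 1 \cdot 7\right)^{2} = \left(-27 + 7\right)^{2} = \left(-20\right)^{2} = 400$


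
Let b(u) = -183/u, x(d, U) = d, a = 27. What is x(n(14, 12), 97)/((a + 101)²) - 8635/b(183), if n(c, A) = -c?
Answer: 70737913/8192 ≈ 8635.0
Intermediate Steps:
x(n(14, 12), 97)/((a + 101)²) - 8635/b(183) = (-1*14)/((27 + 101)²) - 8635*(-1/1) = -14/(128²) - 8635/((-183*1/183)) = -14/16384 - 8635/(-1) = -14*1/16384 - 8635*(-1) = -7/8192 + 8635 = 70737913/8192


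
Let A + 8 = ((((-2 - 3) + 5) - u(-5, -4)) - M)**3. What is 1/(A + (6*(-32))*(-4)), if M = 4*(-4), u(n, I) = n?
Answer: 1/10021 ≈ 9.9790e-5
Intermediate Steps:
M = -16
A = 9253 (A = -8 + ((((-2 - 3) + 5) - 1*(-5)) - 1*(-16))**3 = -8 + (((-5 + 5) + 5) + 16)**3 = -8 + ((0 + 5) + 16)**3 = -8 + (5 + 16)**3 = -8 + 21**3 = -8 + 9261 = 9253)
1/(A + (6*(-32))*(-4)) = 1/(9253 + (6*(-32))*(-4)) = 1/(9253 - 192*(-4)) = 1/(9253 + 768) = 1/10021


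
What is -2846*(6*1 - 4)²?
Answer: -11384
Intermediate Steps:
-2846*(6*1 - 4)² = -2846*(6 - 4)² = -2846*2² = -2846*4 = -11384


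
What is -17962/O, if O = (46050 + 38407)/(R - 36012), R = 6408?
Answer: 531747048/84457 ≈ 6296.1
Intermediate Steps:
O = -84457/29604 (O = (46050 + 38407)/(6408 - 36012) = 84457/(-29604) = 84457*(-1/29604) = -84457/29604 ≈ -2.8529)
-17962/O = -17962/(-84457/29604) = -17962*(-29604/84457) = 531747048/84457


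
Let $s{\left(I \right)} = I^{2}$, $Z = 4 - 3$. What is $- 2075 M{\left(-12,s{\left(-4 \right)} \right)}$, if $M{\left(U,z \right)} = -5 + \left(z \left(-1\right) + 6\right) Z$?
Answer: $31125$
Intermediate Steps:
$Z = 1$
$M{\left(U,z \right)} = 1 - z$ ($M{\left(U,z \right)} = -5 + \left(z \left(-1\right) + 6\right) 1 = -5 + \left(- z + 6\right) 1 = -5 + \left(6 - z\right) 1 = -5 - \left(-6 + z\right) = 1 - z$)
$- 2075 M{\left(-12,s{\left(-4 \right)} \right)} = - 2075 \left(1 - \left(-4\right)^{2}\right) = - 2075 \left(1 - 16\right) = \left(-2075\right) \left(-15\right) = 31125$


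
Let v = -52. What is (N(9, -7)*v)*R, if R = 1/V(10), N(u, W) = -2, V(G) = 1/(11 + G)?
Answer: 2184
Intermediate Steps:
R = 21 (R = 1/(1/(11 + 10)) = 1/(1/21) = 21)
(N(9, -7)*v)*R = -2*(-52)*21 = 104*21 = 2184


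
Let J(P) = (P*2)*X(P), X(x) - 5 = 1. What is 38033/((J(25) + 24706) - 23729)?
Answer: 38033/1277 ≈ 29.783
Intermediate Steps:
X(x) = 6 (X(x) = 5 + 1 = 6)
J(P) = 12*P (J(P) = (P*2)*6 = (2*P)*6 = 12*P)
38033/((J(25) + 24706) - 23729) = 38033/((12*25 + 24706) - 23729) = 38033/((300 + 24706) - 23729) = 38033/(25006 - 23729) = 38033/1277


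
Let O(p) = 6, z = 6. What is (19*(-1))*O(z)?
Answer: -114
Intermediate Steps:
(19*(-1))*O(z) = (19*(-1))*6 = -19*6 = -114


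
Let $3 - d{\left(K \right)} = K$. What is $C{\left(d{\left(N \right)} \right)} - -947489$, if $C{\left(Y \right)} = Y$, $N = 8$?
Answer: $947484$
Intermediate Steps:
$d{\left(K \right)} = 3 - K$
$C{\left(d{\left(N \right)} \right)} - -947489 = \left(3 - 8\right) - -947489 = \left(3 - 8\right) + 947489 = -5 + 947489 = 947484$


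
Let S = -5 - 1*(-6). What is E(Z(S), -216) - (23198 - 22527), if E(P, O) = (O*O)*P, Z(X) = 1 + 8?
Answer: 419233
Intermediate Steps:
S = 1 (S = -5 + 6 = 1)
Z(X) = 9
E(P, O) = P*O² (E(P, O) = O²*P = P*O²)
E(Z(S), -216) - (23198 - 22527) = 9*(-216)² - (23198 - 22527) = 9*46656 - 1*671 = 419904 - 671 = 419233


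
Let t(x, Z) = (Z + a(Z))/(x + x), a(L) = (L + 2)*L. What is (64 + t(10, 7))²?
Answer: 18225/4 ≈ 4556.3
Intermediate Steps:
a(L) = L*(2 + L) (a(L) = (2 + L)*L = L*(2 + L))
t(x, Z) = (Z + Z*(2 + Z))/(2*x) (t(x, Z) = (Z + Z*(2 + Z))/(x + x) = (Z + Z*(2 + Z))/((2*x)) = (Z + Z*(2 + Z))*(1/(2*x)) = (Z + Z*(2 + Z))/(2*x))
(64 + t(10, 7))² = (64 + (½)*7*(3 + 7)/10)² = (64 + (½)*7*(⅒)*10)² = (64 + 7/2)² = (135/2)² = 18225/4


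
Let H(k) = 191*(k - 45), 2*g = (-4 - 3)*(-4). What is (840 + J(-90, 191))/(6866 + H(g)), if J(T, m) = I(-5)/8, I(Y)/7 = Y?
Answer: 191/216 ≈ 0.88426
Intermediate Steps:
g = 14 (g = ((-4 - 3)*(-4))/2 = (-7*(-4))/2 = (1/2)*28 = 14)
I(Y) = 7*Y
J(T, m) = -35/8 (J(T, m) = (7*(-5))/8 = -35*1/8 = -35/8)
H(k) = -8595 + 191*k (H(k) = 191*(-45 + k) = -8595 + 191*k)
(840 + J(-90, 191))/(6866 + H(g)) = (840 - 35/8)/(6866 + (-8595 + 191*14)) = 6685/(8*(6866 + (-8595 + 2674))) = 6685/(8*(6866 - 5921)) = (6685/8)/945 = (6685/8)*(1/945) = 191/216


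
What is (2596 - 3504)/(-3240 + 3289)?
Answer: -908/49 ≈ -18.531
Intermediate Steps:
(2596 - 3504)/(-3240 + 3289) = -908/49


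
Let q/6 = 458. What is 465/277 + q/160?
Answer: 208899/11080 ≈ 18.854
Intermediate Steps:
q = 2748 (q = 6*458 = 2748)
465/277 + q/160 = 465/277 + 2748/160 = 465*(1/277) + 2748*(1/160) = 465/277 + 687/40 = 208899/11080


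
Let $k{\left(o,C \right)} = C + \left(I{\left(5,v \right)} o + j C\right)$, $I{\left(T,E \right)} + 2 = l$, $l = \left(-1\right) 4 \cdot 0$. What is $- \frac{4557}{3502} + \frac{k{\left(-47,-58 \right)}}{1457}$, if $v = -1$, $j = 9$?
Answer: $- \frac{8341521}{5102414} \approx -1.6348$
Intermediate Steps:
$l = 0$ ($l = \left(-4\right) 0 = 0$)
$I{\left(T,E \right)} = -2$ ($I{\left(T,E \right)} = -2 + 0 = -2$)
$k{\left(o,C \right)} = - 2 o + 10 C$ ($k{\left(o,C \right)} = C + \left(- 2 o + 9 C\right) = - 2 o + 10 C$)
$- \frac{4557}{3502} + \frac{k{\left(-47,-58 \right)}}{1457} = - \frac{4557}{3502} + \frac{\left(-2\right) \left(-47\right) + 10 \left(-58\right)}{1457} = \left(-4557\right) \frac{1}{3502} + \left(94 - 580\right) \frac{1}{1457} = - \frac{4557}{3502} - \frac{486}{1457} = - \frac{8341521}{5102414}$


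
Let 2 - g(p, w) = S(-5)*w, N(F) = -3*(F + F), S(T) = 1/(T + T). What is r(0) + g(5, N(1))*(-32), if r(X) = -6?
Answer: -254/5 ≈ -50.800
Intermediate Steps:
S(T) = 1/(2*T)
N(F) = -6*F
g(p, w) = 2 + w/10 (g(p, w) = 2 - (½)/(-5)*w = 2 - (½)*(-⅕)*w = 2 - (-1)*w/10 = 2 + w/10)
r(0) + g(5, N(1))*(-32) = -6 + (2 + (-6*1)/10)*(-32) = -6 + (2 + (⅒)*(-6))*(-32) = -6 + (2 - ⅗)*(-32) = -6 + (7/5)*(-32) = -6 - 224/5 = -254/5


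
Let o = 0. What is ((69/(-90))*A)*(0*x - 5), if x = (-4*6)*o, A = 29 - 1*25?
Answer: 46/3 ≈ 15.333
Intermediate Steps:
A = 4 (A = 29 - 25 = 4)
x = 0 (x = -4*6*0 = -24*0 = 0)
((69/(-90))*A)*(0*x - 5) = ((69/(-90))*4)*(0*0 - 5) = ((69*(-1/90))*4)*(0 - 5) = -23/30*4*(-5) = -46/15*(-5) = 46/3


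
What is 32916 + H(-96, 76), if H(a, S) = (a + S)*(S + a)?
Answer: 33316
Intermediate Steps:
H(a, S) = (S + a)**2 (H(a, S) = (S + a)*(S + a) = (S + a)**2)
32916 + H(-96, 76) = 32916 + (76 - 96)**2 = 32916 + (-20)**2 = 32916 + 400 = 33316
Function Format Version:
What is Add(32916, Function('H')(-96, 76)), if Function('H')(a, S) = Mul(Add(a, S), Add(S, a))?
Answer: 33316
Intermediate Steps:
Function('H')(a, S) = Pow(Add(S, a), 2) (Function('H')(a, S) = Mul(Add(S, a), Add(S, a)) = Pow(Add(S, a), 2))
Add(32916, Function('H')(-96, 76)) = Add(32916, Pow(Add(76, -96), 2)) = Add(32916, Pow(-20, 2)) = Add(32916, 400) = 33316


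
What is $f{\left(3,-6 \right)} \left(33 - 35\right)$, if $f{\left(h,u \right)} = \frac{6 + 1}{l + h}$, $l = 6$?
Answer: $- \frac{14}{9} \approx -1.5556$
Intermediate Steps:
$f{\left(h,u \right)} = \frac{7}{6 + h}$ ($f{\left(h,u \right)} = \frac{6 + 1}{6 + h} = \frac{7}{6 + h}$)
$f{\left(3,-6 \right)} \left(33 - 35\right) = \frac{7}{6 + 3} \left(33 - 35\right) = \frac{7}{9} \left(-2\right) = - \frac{14}{9}$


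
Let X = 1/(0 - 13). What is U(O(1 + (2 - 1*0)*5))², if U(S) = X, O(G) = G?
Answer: 1/169 ≈ 0.0059172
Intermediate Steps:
X = -1/13 (X = 1/(-13) = -1/13 ≈ -0.076923)
U(S) = -1/13
U(O(1 + (2 - 1*0)*5))² = (-1/13)² = 1/169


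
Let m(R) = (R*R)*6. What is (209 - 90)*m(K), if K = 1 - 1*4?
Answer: 6426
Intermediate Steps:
K = -3 (K = 1 - 4 = -3)
m(R) = 6*R² (m(R) = R²*6 = 6*R²)
(209 - 90)*m(K) = (209 - 90)*(6*(-3)²) = 119*(6*9) = 119*54 = 6426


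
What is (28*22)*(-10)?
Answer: -6160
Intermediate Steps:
(28*22)*(-10) = 616*(-10) = -6160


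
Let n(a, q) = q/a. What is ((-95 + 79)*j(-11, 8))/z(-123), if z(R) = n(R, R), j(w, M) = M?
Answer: -128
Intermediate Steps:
z(R) = 1 (z(R) = R/R = 1)
((-95 + 79)*j(-11, 8))/z(-123) = ((-95 + 79)*8)/1 = -16*8*1 = -128*1 = -128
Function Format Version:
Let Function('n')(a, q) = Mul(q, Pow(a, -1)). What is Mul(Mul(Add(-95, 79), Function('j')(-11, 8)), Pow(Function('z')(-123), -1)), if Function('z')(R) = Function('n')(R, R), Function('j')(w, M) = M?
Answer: -128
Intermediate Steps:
Function('z')(R) = 1 (Function('z')(R) = Mul(R, Pow(R, -1)) = 1)
Mul(Mul(Add(-95, 79), Function('j')(-11, 8)), Pow(Function('z')(-123), -1)) = Mul(Mul(Add(-95, 79), 8), Pow(1, -1)) = Mul(Mul(-16, 8), 1) = Mul(-128, 1) = -128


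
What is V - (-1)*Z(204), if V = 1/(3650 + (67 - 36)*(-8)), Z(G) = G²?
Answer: 141577633/3402 ≈ 41616.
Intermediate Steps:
V = 1/3402 (V = 1/(3650 + 31*(-8)) = 1/(3650 - 248) = 1/3402 ≈ 0.00029394)
V - (-1)*Z(204) = 1/3402 - (-1)*204² = 1/3402 - (-1)*41616 = 1/3402 - 1*(-41616) = 1/3402 + 41616 = 141577633/3402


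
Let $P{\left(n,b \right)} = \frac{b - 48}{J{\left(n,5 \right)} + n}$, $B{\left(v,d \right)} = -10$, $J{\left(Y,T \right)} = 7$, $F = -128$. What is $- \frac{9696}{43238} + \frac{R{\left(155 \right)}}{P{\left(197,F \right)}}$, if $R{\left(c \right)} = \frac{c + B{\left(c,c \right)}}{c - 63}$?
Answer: $- \frac{179497209}{87513712} \approx -2.0511$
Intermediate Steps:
$P{\left(n,b \right)} = \frac{-48 + b}{7 + n}$ ($P{\left(n,b \right)} = \frac{b - 48}{7 + n} = \frac{-48 + b}{7 + n}$)
$R{\left(c \right)} = \frac{-10 + c}{-63 + c}$ ($R{\left(c \right)} = \frac{c - 10}{c - 63} = \frac{-10 + c}{-63 + c}$)
$- \frac{9696}{43238} + \frac{R{\left(155 \right)}}{P{\left(197,F \right)}} = - \frac{9696}{43238} + \frac{\frac{1}{-63 + 155} \left(-10 + 155\right)}{\frac{1}{7 + 197} \left(-48 - 128\right)} = \left(-9696\right) \frac{1}{43238} + \frac{\frac{1}{92} \cdot 145}{\frac{1}{204} \left(-176\right)} = - \frac{4848}{21619} + \frac{\frac{1}{92} \cdot 145}{\frac{1}{204} \left(-176\right)} = - \frac{4848}{21619} + \frac{145}{92 \left(- \frac{44}{51}\right)} = - \frac{4848}{21619} + \frac{145}{92} \left(- \frac{51}{44}\right) = - \frac{4848}{21619} - \frac{7395}{4048} = - \frac{179497209}{87513712}$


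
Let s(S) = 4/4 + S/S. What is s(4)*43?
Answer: 86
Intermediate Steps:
s(S) = 2 (s(S) = 4*(¼) + 1 = 1 + 1 = 2)
s(4)*43 = 2*43 = 86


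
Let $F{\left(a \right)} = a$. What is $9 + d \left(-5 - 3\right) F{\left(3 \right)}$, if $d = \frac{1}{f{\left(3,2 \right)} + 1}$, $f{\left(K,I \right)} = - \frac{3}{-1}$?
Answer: $3$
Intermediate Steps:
$f{\left(K,I \right)} = 3$ ($f{\left(K,I \right)} = \left(-3\right) \left(-1\right) = 3$)
$d = \frac{1}{4}$ ($d = \frac{1}{3 + 1} = \frac{1}{4} \approx 0.25$)
$9 + d \left(-5 - 3\right) F{\left(3 \right)} = 9 + \frac{\left(-5 - 3\right) 3}{4} = 9 + \frac{\left(-8\right) 3}{4} = 9 + \frac{1}{4} \left(-24\right) = 9 - 6 = 3$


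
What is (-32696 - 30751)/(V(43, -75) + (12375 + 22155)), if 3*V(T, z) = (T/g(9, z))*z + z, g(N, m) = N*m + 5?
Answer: -2833966/1541295 ≈ -1.8387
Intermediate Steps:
g(N, m) = 5 + N*m
V(T, z) = z/3 + T*z/(3*(5 + 9*z)) (V(T, z) = ((T/(5 + 9*z))*z + z)/3 = (T*z/(5 + 9*z) + z)/3 = (z + T*z/(5 + 9*z))/3 = z/3 + T*z/(3*(5 + 9*z)))
(-32696 - 30751)/(V(43, -75) + (12375 + 22155)) = (-32696 - 30751)/((⅓)*(-75)*(5 + 43 + 9*(-75))/(5 + 9*(-75)) + (12375 + 22155)) = -63447/((⅓)*(-75)*(5 + 43 - 675)/(5 - 675) + 34530) = -63447/((⅓)*(-75)*(-627)/(-670) + 34530) = -63447/((⅓)*(-75)*(-1/670)*(-627) + 34530) = -63447/(-3135/134 + 34530) = -63447/4623885/134 = -63447*134/4623885 = -2833966/1541295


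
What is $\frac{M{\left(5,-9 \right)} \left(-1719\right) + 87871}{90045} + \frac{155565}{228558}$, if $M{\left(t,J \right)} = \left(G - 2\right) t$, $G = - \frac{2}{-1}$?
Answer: $\frac{11363823481}{6860168370} \approx 1.6565$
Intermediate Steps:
$G = 2$ ($G = \left(-2\right) \left(-1\right) = 2$)
$M{\left(t,J \right)} = 0$ ($M{\left(t,J \right)} = \left(2 - 2\right) t = 0 t = 0$)
$\frac{M{\left(5,-9 \right)} \left(-1719\right) + 87871}{90045} + \frac{155565}{228558} = \frac{0 \left(-1719\right) + 87871}{90045} + \frac{155565}{228558} = \left(0 + 87871\right) \frac{1}{90045} + 155565 \cdot \frac{1}{228558} = 87871 \cdot \frac{1}{90045} + \frac{51855}{76186} = \frac{87871}{90045} + \frac{51855}{76186} = \frac{11363823481}{6860168370}$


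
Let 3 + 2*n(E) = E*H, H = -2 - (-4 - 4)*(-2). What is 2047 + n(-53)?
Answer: 5045/2 ≈ 2522.5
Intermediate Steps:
H = -18 (H = -2 - (-8)*(-2) = -2 - 1*16 = -2 - 16 = -18)
n(E) = -3/2 - 9*E (n(E) = -3/2 + (E*(-18))/2 = -3/2 + (-18*E)/2 = -3/2 - 9*E)
2047 + n(-53) = 2047 + (-3/2 - 9*(-53)) = 2047 + (-3/2 + 477) = 2047 + 951/2 = 5045/2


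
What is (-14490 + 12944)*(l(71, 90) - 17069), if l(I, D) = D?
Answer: 26249534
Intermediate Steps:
(-14490 + 12944)*(l(71, 90) - 17069) = (-14490 + 12944)*(90 - 17069) = -1546*(-16979) = 26249534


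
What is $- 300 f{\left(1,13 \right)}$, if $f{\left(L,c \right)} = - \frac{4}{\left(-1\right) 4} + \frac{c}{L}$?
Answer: $-4200$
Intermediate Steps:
$f{\left(L,c \right)} = 1 + \frac{c}{L}$ ($f{\left(L,c \right)} = - \frac{4}{-4} + \frac{c}{L} = \left(-4\right) \left(- \frac{1}{4}\right) + \frac{c}{L} = 1 + \frac{c}{L}$)
$- 300 f{\left(1,13 \right)} = - 300 \frac{1 + 13}{1} = - 300 \cdot 1 \cdot 14 = \left(-300\right) 14 = -4200$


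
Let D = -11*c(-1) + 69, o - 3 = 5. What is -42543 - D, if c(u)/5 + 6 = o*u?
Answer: -43382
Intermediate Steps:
o = 8 (o = 3 + 5 = 8)
c(u) = -30 + 40*u (c(u) = -30 + 5*(8*u) = -30 + 40*u)
D = 839 (D = -11*(-30 + 40*(-1)) + 69 = -11*(-30 - 40) + 69 = -11*(-70) + 69 = 770 + 69 = 839)
-42543 - D = -42543 - 1*839 = -42543 - 839 = -43382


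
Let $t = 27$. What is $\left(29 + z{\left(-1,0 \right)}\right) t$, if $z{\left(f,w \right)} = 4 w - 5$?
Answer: $648$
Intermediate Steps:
$z{\left(f,w \right)} = -5 + 4 w$
$\left(29 + z{\left(-1,0 \right)}\right) t = \left(29 + \left(-5 + 4 \cdot 0\right)\right) 27 = \left(29 + \left(-5 + 0\right)\right) 27 = \left(29 - 5\right) 27 = 24 \cdot 27 = 648$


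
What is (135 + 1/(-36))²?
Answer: 23609881/1296 ≈ 18218.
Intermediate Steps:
(135 + 1/(-36))² = (135 - 1/36)² = (4859/36)² = 23609881/1296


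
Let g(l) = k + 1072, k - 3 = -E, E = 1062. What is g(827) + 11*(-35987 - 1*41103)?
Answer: -847977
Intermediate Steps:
k = -1059 (k = 3 - 1*1062 = 3 - 1062 = -1059)
g(l) = 13 (g(l) = -1059 + 1072 = 13)
g(827) + 11*(-35987 - 1*41103) = 13 + 11*(-35987 - 1*41103) = 13 + 11*(-35987 - 41103) = 13 + 11*(-77090) = 13 - 847990 = -847977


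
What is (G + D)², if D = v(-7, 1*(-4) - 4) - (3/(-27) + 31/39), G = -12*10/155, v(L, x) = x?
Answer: 1176764416/13155129 ≈ 89.453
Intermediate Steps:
G = -24/31 (G = -120*1/155 = -24/31 ≈ -0.77419)
D = -1016/117 (D = (1*(-4) - 4) - (3/(-27) + 31/39) = (-4 - 4) - (3*(-1/27) + 31*(1/39)) = -8 - (-⅑ + 31/39) = -8 - 1*80/117 = -8 - 80/117 = -1016/117 ≈ -8.6838)
(G + D)² = (-24/31 - 1016/117)² = (-34304/3627)² = 1176764416/13155129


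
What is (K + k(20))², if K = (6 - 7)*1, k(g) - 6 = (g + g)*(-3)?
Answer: 13225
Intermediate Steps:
k(g) = 6 - 6*g (k(g) = 6 + (g + g)*(-3) = 6 + (2*g)*(-3) = 6 - 6*g)
K = -1 (K = -1*1 = -1)
(K + k(20))² = (-1 + (6 - 6*20))² = (-1 + (6 - 120))² = (-1 - 114)² = (-115)² = 13225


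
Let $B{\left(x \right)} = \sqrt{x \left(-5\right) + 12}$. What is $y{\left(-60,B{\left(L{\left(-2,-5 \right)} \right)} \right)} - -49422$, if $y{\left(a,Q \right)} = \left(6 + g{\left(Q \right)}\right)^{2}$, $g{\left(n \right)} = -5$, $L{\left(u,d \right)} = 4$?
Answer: $49423$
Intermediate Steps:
$B{\left(x \right)} = \sqrt{12 - 5 x}$ ($B{\left(x \right)} = \sqrt{- 5 x + 12} = \sqrt{12 - 5 x}$)
$y{\left(a,Q \right)} = 1$ ($y{\left(a,Q \right)} = \left(6 - 5\right)^{2} = 1^{2} = 1$)
$y{\left(-60,B{\left(L{\left(-2,-5 \right)} \right)} \right)} - -49422 = 1 - -49422 = 1 + 49422 = 49423$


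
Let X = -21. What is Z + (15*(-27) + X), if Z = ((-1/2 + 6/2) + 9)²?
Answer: -1175/4 ≈ -293.75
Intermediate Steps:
Z = 529/4 (Z = ((-1*½ + 6*(½)) + 9)² = ((-½ + 3) + 9)² = (5/2 + 9)² = (23/2)² = 529/4 ≈ 132.25)
Z + (15*(-27) + X) = 529/4 + (15*(-27) - 21) = 529/4 + (-405 - 21) = 529/4 - 426 = -1175/4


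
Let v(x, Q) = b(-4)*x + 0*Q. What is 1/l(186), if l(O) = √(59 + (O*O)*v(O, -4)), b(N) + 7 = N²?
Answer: √57913763/57913763 ≈ 0.00013140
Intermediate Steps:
b(N) = -7 + N²
v(x, Q) = 9*x (v(x, Q) = (-7 + (-4)²)*x + 0*Q = (-7 + 16)*x + 0 = 9*x + 0 = 9*x)
l(O) = √(59 + 9*O³) (l(O) = √(59 + (O*O)*(9*O)) = √(59 + O²*(9*O)) = √(59 + 9*O³))
1/l(186) = 1/(√(59 + 9*186³)) = 1/(√(59 + 9*6434856)) = 1/(√(59 + 57913704)) = 1/(√57913763) = √57913763/57913763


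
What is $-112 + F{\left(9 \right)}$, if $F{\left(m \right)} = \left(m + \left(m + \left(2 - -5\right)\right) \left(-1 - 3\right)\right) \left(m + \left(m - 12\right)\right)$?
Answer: $-442$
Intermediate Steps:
$F{\left(m \right)} = \left(-28 - 3 m\right) \left(-12 + 2 m\right)$ ($F{\left(m \right)} = \left(m + \left(m + \left(2 + 5\right)\right) \left(-4\right)\right) \left(m + \left(m - 12\right)\right) = \left(m + \left(m + 7\right) \left(-4\right)\right) \left(m + \left(-12 + m\right)\right) = \left(m + \left(7 + m\right) \left(-4\right)\right) \left(-12 + 2 m\right) = \left(m - \left(28 + 4 m\right)\right) \left(-12 + 2 m\right) = \left(-28 - 3 m\right) \left(-12 + 2 m\right)$)
$-112 + F{\left(9 \right)} = -112 - \left(-156 + 486\right) = -112 - 330 = -442$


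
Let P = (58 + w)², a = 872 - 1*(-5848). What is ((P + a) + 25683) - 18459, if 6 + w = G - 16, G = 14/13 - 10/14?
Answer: 126419745/8281 ≈ 15266.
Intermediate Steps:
G = 33/91 (G = 14*(1/13) - 10*1/14 = 14/13 - 5/7 = 33/91 ≈ 0.36264)
a = 6720 (a = 872 + 5848 = 6720)
w = -1969/91 (w = -6 + (33/91 - 16) = -6 - 1423/91 = -1969/91 ≈ -21.637)
P = 10949481/8281 (P = (58 - 1969/91)² = (3309/91)² = 10949481/8281 ≈ 1322.2)
((P + a) + 25683) - 18459 = ((10949481/8281 + 6720) + 25683) - 18459 = (66597801/8281 + 25683) - 18459 = 279278724/8281 - 18459 = 126419745/8281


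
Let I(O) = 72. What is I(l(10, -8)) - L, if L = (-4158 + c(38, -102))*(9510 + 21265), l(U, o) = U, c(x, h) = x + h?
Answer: 129932122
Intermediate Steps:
c(x, h) = h + x
L = -129932050 (L = (-4158 + (-102 + 38))*(9510 + 21265) = (-4158 - 64)*30775 = -4222*30775 = -129932050)
I(l(10, -8)) - L = 72 - 1*(-129932050) = 72 + 129932050 = 129932122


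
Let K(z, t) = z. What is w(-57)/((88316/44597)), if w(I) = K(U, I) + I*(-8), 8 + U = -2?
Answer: 9945131/44158 ≈ 225.22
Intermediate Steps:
U = -10 (U = -8 - 2 = -10)
w(I) = -10 - 8*I (w(I) = -10 + I*(-8) = -10 - 8*I)
w(-57)/((88316/44597)) = (-10 - 8*(-57))/((88316/44597)) = (-10 + 456)/((88316*(1/44597))) = 446/(88316/44597) = 446*(44597/88316) = 9945131/44158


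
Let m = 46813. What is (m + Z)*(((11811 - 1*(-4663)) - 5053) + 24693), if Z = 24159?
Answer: 2563082808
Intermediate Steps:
(m + Z)*(((11811 - 1*(-4663)) - 5053) + 24693) = (46813 + 24159)*(((11811 - 1*(-4663)) - 5053) + 24693) = 70972*(((11811 + 4663) - 5053) + 24693) = 70972*((16474 - 5053) + 24693) = 70972*(11421 + 24693) = 70972*36114 = 2563082808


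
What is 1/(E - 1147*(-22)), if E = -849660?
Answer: -1/824426 ≈ -1.2130e-6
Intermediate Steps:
1/(E - 1147*(-22)) = 1/(-849660 - 1147*(-22)) = 1/(-849660 + 25234) = 1/(-824426) = -1/824426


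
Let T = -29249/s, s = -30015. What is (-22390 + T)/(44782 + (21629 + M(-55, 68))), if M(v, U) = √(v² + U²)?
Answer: -4958736708779/14708728262120 + 672006601*√7649/132378554359080 ≈ -0.33668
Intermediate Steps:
M(v, U) = √(U² + v²)
T = 29249/30015 (T = -29249/(-30015) = -29249*(-1/30015) = 29249/30015 ≈ 0.97448)
(-22390 + T)/(44782 + (21629 + M(-55, 68))) = (-22390 + 29249/30015)/(44782 + (21629 + √(68² + (-55)²))) = -672006601/(30015*(44782 + (21629 + √(4624 + 3025)))) = -672006601/(30015*(44782 + (21629 + √7649))) = -672006601/(30015*(66411 + √7649))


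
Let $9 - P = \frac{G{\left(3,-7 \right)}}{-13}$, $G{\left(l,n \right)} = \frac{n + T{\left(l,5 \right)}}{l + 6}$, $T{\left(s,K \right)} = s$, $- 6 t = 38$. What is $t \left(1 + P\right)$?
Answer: $- \frac{22154}{351} \approx -63.117$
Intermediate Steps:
$t = - \frac{19}{3}$ ($t = \left(- \frac{1}{6}\right) 38 = - \frac{19}{3} \approx -6.3333$)
$G{\left(l,n \right)} = \frac{l + n}{6 + l}$ ($G{\left(l,n \right)} = \frac{n + l}{l + 6} = \frac{l + n}{6 + l}$)
$P = \frac{1049}{117}$ ($P = 9 - \frac{\frac{1}{6 + 3} \left(3 - 7\right)}{-13} = 9 - \frac{1}{9} \left(-4\right) \left(- \frac{1}{13}\right) = 9 - \left(- \frac{4}{9}\right) \left(- \frac{1}{13}\right) = 9 - \frac{4}{117} = \frac{1049}{117} \approx 8.9658$)
$t \left(1 + P\right) = - \frac{19 \left(1 + \frac{1049}{117}\right)}{3} = \left(- \frac{19}{3}\right) \frac{1166}{117} = - \frac{22154}{351}$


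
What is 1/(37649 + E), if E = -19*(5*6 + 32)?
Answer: 1/36471 ≈ 2.7419e-5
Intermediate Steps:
E = -1178 (E = -19*(30 + 32) = -19*62 = -1178)
1/(37649 + E) = 1/(37649 - 1178) = 1/36471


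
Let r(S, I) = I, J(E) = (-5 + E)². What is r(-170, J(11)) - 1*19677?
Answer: -19641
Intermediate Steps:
r(-170, J(11)) - 1*19677 = (-5 + 11)² - 1*19677 = 6² - 19677 = 36 - 19677 = -19641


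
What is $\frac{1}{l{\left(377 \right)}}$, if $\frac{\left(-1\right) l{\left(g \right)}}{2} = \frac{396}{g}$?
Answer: $- \frac{377}{792} \approx -0.47601$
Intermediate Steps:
$l{\left(g \right)} = - \frac{792}{g}$ ($l{\left(g \right)} = - 2 \frac{396}{g} = - \frac{792}{g}$)
$\frac{1}{l{\left(377 \right)}} = \frac{1}{\left(-792\right) \frac{1}{377}} = \frac{1}{- \frac{792}{377}} = - \frac{377}{792}$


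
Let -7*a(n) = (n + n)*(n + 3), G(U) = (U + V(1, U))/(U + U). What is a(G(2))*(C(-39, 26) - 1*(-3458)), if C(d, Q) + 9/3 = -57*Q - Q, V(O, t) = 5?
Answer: -36993/8 ≈ -4624.1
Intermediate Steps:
C(d, Q) = -3 - 58*Q (C(d, Q) = -3 + (-57*Q - Q) = -3 - 58*Q)
G(U) = (5 + U)/(2*U) (G(U) = (U + 5)/(U + U) = (5 + U)/((2*U)) = (5 + U)*(1/(2*U)) = (5 + U)/(2*U))
a(n) = -2*n*(3 + n)/7 (a(n) = -(n + n)*(n + 3)/7 = -2*n*(3 + n)/7)
a(G(2))*(C(-39, 26) - 1*(-3458)) = (-2*(½)*(5 + 2)/2*(3 + (½)*(5 + 2)/2)/7)*((-3 - 58*26) - 1*(-3458)) = (-2*(½)*(½)*7*(3 + (½)*(½)*7)/7)*((-3 - 1508) + 3458) = (-2/7*7/4*(3 + 7/4))*(-1511 + 3458) = -2/7*7/4*19/4*1947 = -19/8*1947 = -36993/8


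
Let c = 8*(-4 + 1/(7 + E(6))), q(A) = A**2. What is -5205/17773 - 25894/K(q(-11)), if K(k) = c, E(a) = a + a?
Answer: 4370472089/5331900 ≈ 819.68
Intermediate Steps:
E(a) = 2*a
c = -600/19 (c = 8*(-4 + 1/(7 + 2*6)) = 8*(-4 + 1/(7 + 12)) = 8*(-4 + 1/19) = 8*(-75/19) = -600/19 ≈ -31.579)
K(k) = -600/19
-5205/17773 - 25894/K(q(-11)) = -5205/17773 - 25894/(-600/19) = -5205*1/17773 - 25894*(-19/600) = -5205/17773 + 245993/300 = 4370472089/5331900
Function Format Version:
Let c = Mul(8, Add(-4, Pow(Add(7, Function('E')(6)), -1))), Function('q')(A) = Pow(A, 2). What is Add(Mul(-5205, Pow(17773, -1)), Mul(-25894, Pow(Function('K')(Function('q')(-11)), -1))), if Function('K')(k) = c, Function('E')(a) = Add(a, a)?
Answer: Rational(4370472089, 5331900) ≈ 819.68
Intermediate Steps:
Function('E')(a) = Mul(2, a)
c = Rational(-600, 19) (c = Mul(8, Add(-4, Pow(Add(7, Mul(2, 6)), -1))) = Mul(8, Add(-4, Pow(Add(7, 12), -1))) = Mul(8, Add(-4, Pow(19, -1))) = Mul(8, Add(-4, Rational(1, 19))) = Mul(8, Rational(-75, 19)) = Rational(-600, 19) ≈ -31.579)
Function('K')(k) = Rational(-600, 19)
Add(Mul(-5205, Pow(17773, -1)), Mul(-25894, Pow(Function('K')(Function('q')(-11)), -1))) = Add(Mul(-5205, Pow(17773, -1)), Mul(-25894, Pow(Rational(-600, 19), -1))) = Add(Mul(-5205, Rational(1, 17773)), Mul(-25894, Rational(-19, 600))) = Add(Rational(-5205, 17773), Rational(245993, 300)) = Rational(4370472089, 5331900)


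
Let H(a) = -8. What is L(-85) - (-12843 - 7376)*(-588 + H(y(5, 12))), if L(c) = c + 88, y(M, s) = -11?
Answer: -12050521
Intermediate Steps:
L(c) = 88 + c
L(-85) - (-12843 - 7376)*(-588 + H(y(5, 12))) = (88 - 85) - (-12843 - 7376)*(-588 - 8) = 3 - (-20219)*(-596) = 3 - 1*12050524 = 3 - 12050524 = -12050521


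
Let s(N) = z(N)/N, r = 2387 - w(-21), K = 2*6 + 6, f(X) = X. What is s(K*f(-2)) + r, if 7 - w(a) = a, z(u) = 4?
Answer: 21230/9 ≈ 2358.9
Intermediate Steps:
w(a) = 7 - a
K = 18 (K = 12 + 6 = 18)
r = 2359 (r = 2387 - (7 - 1*(-21)) = 2387 - (7 + 21) = 2387 - 1*28 = 2387 - 28 = 2359)
s(N) = 4/N
s(K*f(-2)) + r = 4/((18*(-2))) + 2359 = 4/(-36) + 2359 = 4*(-1/36) + 2359 = -⅑ + 2359 = 21230/9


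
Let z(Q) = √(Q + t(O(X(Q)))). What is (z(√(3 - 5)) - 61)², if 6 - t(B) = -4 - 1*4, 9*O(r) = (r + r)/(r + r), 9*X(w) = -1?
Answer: (61 - √(14 + I*√2))² ≈ 3277.9 - 21.61*I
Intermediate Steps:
X(w) = -⅑ (X(w) = (⅑)*(-1) = -⅑)
O(r) = ⅑ (O(r) = ((r + r)/(r + r))/9 = ((2*r)/((2*r)))/9 = ((2*r)*(1/(2*r)))/9 = (⅑)*1 = ⅑)
t(B) = 14 (t(B) = 6 - (-4 - 1*4) = 6 - (-4 - 4) = 6 - 1*(-8) = 6 + 8 = 14)
z(Q) = √(14 + Q) (z(Q) = √(Q + 14) = √(14 + Q))
(z(√(3 - 5)) - 61)² = (√(14 + √(3 - 5)) - 61)² = (√(14 + √(-2)) - 61)² = (√(14 + I*√2) - 61)² = (-61 + √(14 + I*√2))²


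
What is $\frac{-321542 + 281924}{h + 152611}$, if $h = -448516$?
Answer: $\frac{13206}{98635} \approx 0.13389$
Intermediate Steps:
$\frac{-321542 + 281924}{h + 152611} = \frac{-321542 + 281924}{-448516 + 152611} = - \frac{39618}{-295905} = \left(-39618\right) \left(- \frac{1}{295905}\right) = \frac{13206}{98635}$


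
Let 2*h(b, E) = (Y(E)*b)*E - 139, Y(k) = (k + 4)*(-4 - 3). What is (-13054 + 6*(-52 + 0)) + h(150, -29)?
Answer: -788121/2 ≈ -3.9406e+5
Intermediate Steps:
Y(k) = -28 - 7*k (Y(k) = (4 + k)*(-7) = -28 - 7*k)
h(b, E) = -139/2 + E*b*(-28 - 7*E)/2 (h(b, E) = (((-28 - 7*E)*b)*E - 139)/2 = ((b*(-28 - 7*E))*E - 139)/2 = (E*b*(-28 - 7*E) - 139)/2 = (-139 + E*b*(-28 - 7*E))/2 = -139/2 + E*b*(-28 - 7*E)/2)
(-13054 + 6*(-52 + 0)) + h(150, -29) = (-13054 + 6*(-52 + 0)) + (-139/2 - 7/2*(-29)*150*(4 - 29)) = (-13054 + 6*(-52)) + (-139/2 - 7/2*(-29)*150*(-25)) = (-13054 - 312) + (-139/2 - 380625) = -13366 - 761389/2 = -788121/2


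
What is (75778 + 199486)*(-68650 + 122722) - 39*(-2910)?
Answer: 14884188498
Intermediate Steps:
(75778 + 199486)*(-68650 + 122722) - 39*(-2910) = 275264*54072 + 113490 = 14884075008 + 113490 = 14884188498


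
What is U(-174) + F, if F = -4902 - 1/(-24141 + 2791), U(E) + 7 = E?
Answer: -108522049/21350 ≈ -5083.0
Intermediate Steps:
U(E) = -7 + E
F = -104657699/21350 (F = -4902 - 1/(-21350) = -4902 - 1*(-1/21350) = -4902 + 1/21350 = -104657699/21350 ≈ -4902.0)
U(-174) + F = (-7 - 174) - 104657699/21350 = -181 - 104657699/21350 = -108522049/21350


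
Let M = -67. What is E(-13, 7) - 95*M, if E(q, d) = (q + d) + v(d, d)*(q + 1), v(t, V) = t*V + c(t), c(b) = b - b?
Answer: 5771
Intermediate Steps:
c(b) = 0
v(t, V) = V*t (v(t, V) = t*V + 0 = V*t + 0 = V*t)
E(q, d) = d + q + d²*(1 + q) (E(q, d) = (q + d) + (d*d)*(q + 1) = (d + q) + d²*(1 + q) = d + q + d²*(1 + q))
E(-13, 7) - 95*M = (7 - 13 + 7² - 13*7²) - 95*(-67) = (7 - 13 + 49 - 13*49) + 6365 = (7 - 13 + 49 - 637) + 6365 = -594 + 6365 = 5771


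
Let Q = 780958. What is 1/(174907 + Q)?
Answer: 1/955865 ≈ 1.0462e-6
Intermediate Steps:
1/(174907 + Q) = 1/(174907 + 780958) = 1/955865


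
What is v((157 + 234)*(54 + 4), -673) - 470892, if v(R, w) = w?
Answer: -471565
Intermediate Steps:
v((157 + 234)*(54 + 4), -673) - 470892 = -673 - 470892 = -471565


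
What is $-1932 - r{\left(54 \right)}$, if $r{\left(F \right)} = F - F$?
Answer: $-1932$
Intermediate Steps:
$r{\left(F \right)} = 0$
$-1932 - r{\left(54 \right)} = -1932 - 0 = -1932 + 0 = -1932$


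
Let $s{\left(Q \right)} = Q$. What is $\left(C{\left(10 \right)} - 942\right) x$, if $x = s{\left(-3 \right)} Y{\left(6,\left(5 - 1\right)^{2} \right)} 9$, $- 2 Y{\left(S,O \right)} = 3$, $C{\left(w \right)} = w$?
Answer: $-37746$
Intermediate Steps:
$Y{\left(S,O \right)} = - \frac{3}{2}$ ($Y{\left(S,O \right)} = \left(- \frac{1}{2}\right) 3 = - \frac{3}{2}$)
$x = \frac{81}{2}$ ($x = \left(-3\right) \left(- \frac{3}{2}\right) 9 = \frac{9}{2} \cdot 9 = \frac{81}{2} \approx 40.5$)
$\left(C{\left(10 \right)} - 942\right) x = \left(10 - 942\right) \frac{81}{2} = \left(-932\right) \frac{81}{2} = -37746$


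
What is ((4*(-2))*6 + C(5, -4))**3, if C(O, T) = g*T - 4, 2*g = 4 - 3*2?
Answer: -110592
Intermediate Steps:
g = -1 (g = (4 - 3*2)/2 = (4 - 6)/2 = (1/2)*(-2) = -1)
C(O, T) = -4 - T (C(O, T) = -T - 4 = -4 - T)
((4*(-2))*6 + C(5, -4))**3 = ((4*(-2))*6 + (-4 - 1*(-4)))**3 = (-8*6 + (-4 + 4))**3 = (-48 + 0)**3 = (-48)**3 = -110592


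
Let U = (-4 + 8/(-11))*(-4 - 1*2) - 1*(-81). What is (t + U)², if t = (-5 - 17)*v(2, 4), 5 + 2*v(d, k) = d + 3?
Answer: 1447209/121 ≈ 11960.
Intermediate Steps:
v(d, k) = -1 + d/2 (v(d, k) = -5/2 + (d + 3)/2 = -5/2 + (3 + d)/2 = -5/2 + (3/2 + d/2) = -1 + d/2)
t = 0 (t = (-5 - 17)*(-1 + (½)*2) = -22*(-1 + 1) = -22*0 = 0)
U = 1203/11 (U = (-4 + 8*(-1/11))*(-4 - 2) + 81 = (-4 - 8/11)*(-6) + 81 = -52/11*(-6) + 81 = 312/11 + 81 = 1203/11 ≈ 109.36)
(t + U)² = (0 + 1203/11)² = (1203/11)² = 1447209/121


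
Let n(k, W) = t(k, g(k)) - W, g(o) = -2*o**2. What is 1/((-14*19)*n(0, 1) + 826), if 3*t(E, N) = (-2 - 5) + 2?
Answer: 3/4606 ≈ 0.00065132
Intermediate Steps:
t(E, N) = -5/3 (t(E, N) = ((-2 - 5) + 2)/3 = (-7 + 2)/3 = (1/3)*(-5) = -5/3)
n(k, W) = -5/3 - W
1/((-14*19)*n(0, 1) + 826) = 1/((-14*19)*(-5/3 - 1*1) + 826) = 1/(-266*(-5/3 - 1) + 826) = 1/(-266*(-8/3) + 826) = 1/(2128/3 + 826) = 1/(4606/3) = 3/4606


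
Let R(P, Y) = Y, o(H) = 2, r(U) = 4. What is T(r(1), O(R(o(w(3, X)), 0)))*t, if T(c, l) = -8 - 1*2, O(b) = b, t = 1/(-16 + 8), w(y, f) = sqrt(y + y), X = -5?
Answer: 5/4 ≈ 1.2500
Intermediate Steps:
w(y, f) = sqrt(2)*sqrt(y) (w(y, f) = sqrt(2*y) = sqrt(2)*sqrt(y))
t = -1/8 (t = 1/(-8) = -1/8 ≈ -0.12500)
T(c, l) = -10 (T(c, l) = -8 - 2 = -10)
T(r(1), O(R(o(w(3, X)), 0)))*t = -10*(-1/8) = 5/4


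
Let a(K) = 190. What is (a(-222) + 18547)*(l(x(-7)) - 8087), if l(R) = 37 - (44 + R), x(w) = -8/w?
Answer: -1061750842/7 ≈ -1.5168e+8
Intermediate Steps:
l(R) = -7 - R (l(R) = 37 + (-44 - R) = -7 - R)
(a(-222) + 18547)*(l(x(-7)) - 8087) = (190 + 18547)*((-7 - (-8)/(-7)) - 8087) = 18737*((-7 - (-8)*(-1)/7) - 8087) = 18737*((-7 - 1*8/7) - 8087) = 18737*((-7 - 8/7) - 8087) = 18737*(-57/7 - 8087) = 18737*(-56666/7) = -1061750842/7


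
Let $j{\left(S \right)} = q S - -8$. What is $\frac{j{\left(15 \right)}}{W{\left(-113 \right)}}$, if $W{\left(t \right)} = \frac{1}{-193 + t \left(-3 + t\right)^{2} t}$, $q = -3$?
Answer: $-6357320427$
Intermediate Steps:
$W{\left(t \right)} = \frac{1}{-193 + t^{2} \left(-3 + t\right)^{2}}$
$j{\left(S \right)} = 8 - 3 S$ ($j{\left(S \right)} = - 3 S - -8 = - 3 S + 8 = 8 - 3 S$)
$\frac{j{\left(15 \right)}}{W{\left(-113 \right)}} = \frac{8 - 45}{\frac{1}{-193 + \left(-113\right)^{2} \left(-3 - 113\right)^{2}}} = \frac{8 - 45}{\frac{1}{-193 + 12769 \left(-116\right)^{2}}} = - \frac{37}{\frac{1}{-193 + 12769 \cdot 13456}} = - \frac{37}{\frac{1}{-193 + 171819664}} = - \frac{37}{\frac{1}{171819471}} = - 37 \frac{1}{\frac{1}{171819471}} = \left(-37\right) 171819471 = -6357320427$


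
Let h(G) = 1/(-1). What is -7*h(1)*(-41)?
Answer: -287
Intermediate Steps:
h(G) = -1
-7*h(1)*(-41) = -7*(-1)*(-41) = 7*(-41) = -287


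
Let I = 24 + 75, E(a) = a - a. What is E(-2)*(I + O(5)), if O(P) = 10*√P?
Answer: 0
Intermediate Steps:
E(a) = 0
I = 99
E(-2)*(I + O(5)) = 0*(99 + 10*√5) = 0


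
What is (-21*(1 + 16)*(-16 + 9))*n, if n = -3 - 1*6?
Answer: -22491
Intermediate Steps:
n = -9 (n = -3 - 6 = -9)
(-21*(1 + 16)*(-16 + 9))*n = -21*(1 + 16)*(-16 + 9)*(-9) = -357*(-7)*(-9) = -21*(-119)*(-9) = 2499*(-9) = -22491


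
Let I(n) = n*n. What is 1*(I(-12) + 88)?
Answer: 232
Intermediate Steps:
I(n) = n²
1*(I(-12) + 88) = 1*((-12)² + 88) = 1*(144 + 88) = 1*232 = 232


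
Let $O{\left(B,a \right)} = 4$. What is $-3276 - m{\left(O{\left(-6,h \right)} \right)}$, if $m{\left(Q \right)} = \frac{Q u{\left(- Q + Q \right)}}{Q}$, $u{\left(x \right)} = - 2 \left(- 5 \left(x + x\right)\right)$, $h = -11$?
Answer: $-3276$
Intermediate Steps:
$u{\left(x \right)} = 20 x$ ($u{\left(x \right)} = - 2 \left(- 5 \cdot 2 x\right) = - 2 \left(- 10 x\right) = 20 x$)
$m{\left(Q \right)} = 0$ ($m{\left(Q \right)} = \frac{Q 20 \left(- Q + Q\right)}{Q} = \frac{Q 20 \cdot 0}{Q} = \frac{Q 0}{Q} = \frac{0}{Q} = 0$)
$-3276 - m{\left(O{\left(-6,h \right)} \right)} = -3276 - 0 = -3276 + 0 = -3276$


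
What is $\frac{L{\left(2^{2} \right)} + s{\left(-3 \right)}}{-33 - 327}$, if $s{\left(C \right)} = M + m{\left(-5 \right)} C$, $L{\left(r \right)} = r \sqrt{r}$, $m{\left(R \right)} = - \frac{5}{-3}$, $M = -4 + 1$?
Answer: $0$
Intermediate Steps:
$M = -3$
$m{\left(R \right)} = \frac{5}{3}$ ($m{\left(R \right)} = \left(-5\right) \left(- \frac{1}{3}\right) = \frac{5}{3}$)
$L{\left(r \right)} = r^{\frac{3}{2}}$
$s{\left(C \right)} = -3 + \frac{5 C}{3}$
$\frac{L{\left(2^{2} \right)} + s{\left(-3 \right)}}{-33 - 327} = \frac{\left(2^{2}\right)^{\frac{3}{2}} + \left(-3 + \frac{5}{3} \left(-3\right)\right)}{-33 - 327} = \frac{4^{\frac{3}{2}} - 8}{-360} = \left(8 - 8\right) \left(- \frac{1}{360}\right) = 0 \left(- \frac{1}{360}\right) = 0$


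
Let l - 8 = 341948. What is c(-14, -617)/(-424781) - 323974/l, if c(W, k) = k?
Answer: -68703506421/72628205818 ≈ -0.94596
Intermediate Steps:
l = 341956 (l = 8 + 341948 = 341956)
c(-14, -617)/(-424781) - 323974/l = -617/(-424781) - 323974/341956 = -617*(-1/424781) - 323974*1/341956 = 617/424781 - 161987/170978 = -68703506421/72628205818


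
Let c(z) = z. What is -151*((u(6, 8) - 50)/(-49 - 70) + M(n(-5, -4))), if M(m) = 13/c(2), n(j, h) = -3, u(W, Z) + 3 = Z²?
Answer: -230275/238 ≈ -967.54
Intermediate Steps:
u(W, Z) = -3 + Z²
M(m) = 13/2
-151*((u(6, 8) - 50)/(-49 - 70) + M(n(-5, -4))) = -151*(((-3 + 8²) - 50)/(-49 - 70) + 13/2) = -151*(((-3 + 64) - 50)/(-119) + 13/2) = -151*((61 - 50)*(-1/119) + 13/2) = -151*(11*(-1/119) + 13/2) = -151*(-11/119 + 13/2) = -151*1525/238 = -230275/238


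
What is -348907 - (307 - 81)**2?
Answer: -399983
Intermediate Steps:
-348907 - (307 - 81)**2 = -348907 - 1*226**2 = -348907 - 1*51076 = -348907 - 51076 = -399983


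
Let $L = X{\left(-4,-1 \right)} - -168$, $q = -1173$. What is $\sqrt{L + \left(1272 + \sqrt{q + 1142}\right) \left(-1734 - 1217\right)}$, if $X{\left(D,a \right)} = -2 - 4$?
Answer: $\sqrt{-3753510 - 2951 i \sqrt{31}} \approx 4.24 - 1937.4 i$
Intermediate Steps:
$X{\left(D,a \right)} = -6$ ($X{\left(D,a \right)} = -2 - 4 = -6$)
$L = 162$ ($L = -6 - -168 = -6 + 168 = 162$)
$\sqrt{L + \left(1272 + \sqrt{q + 1142}\right) \left(-1734 - 1217\right)} = \sqrt{162 + \left(1272 + \sqrt{-1173 + 1142}\right) \left(-1734 - 1217\right)} = \sqrt{162 + \left(1272 + \sqrt{-31}\right) \left(-2951\right)} = \sqrt{162 + \left(1272 + i \sqrt{31}\right) \left(-2951\right)} = \sqrt{162 - \left(3753672 + 2951 i \sqrt{31}\right)} = \sqrt{-3753510 - 2951 i \sqrt{31}}$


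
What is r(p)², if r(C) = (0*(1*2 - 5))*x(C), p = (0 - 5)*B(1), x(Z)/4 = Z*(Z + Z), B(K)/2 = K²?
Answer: 0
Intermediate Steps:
B(K) = 2*K²
x(Z) = 8*Z² (x(Z) = 4*(Z*(Z + Z)) = 4*(Z*(2*Z)) = 4*(2*Z²) = 8*Z²)
p = -10 (p = (0 - 5)*(2*1²) = -10 ≈ -10.000)
r(C) = 0 (r(C) = (0*(1*2 - 5))*(8*C²) = (0*(2 - 5))*(8*C²) = (0*(-3))*(8*C²) = 0*(8*C²) = 0)
r(p)² = 0² = 0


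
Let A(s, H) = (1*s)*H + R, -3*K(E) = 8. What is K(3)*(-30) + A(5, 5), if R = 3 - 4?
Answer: 104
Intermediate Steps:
R = -1
K(E) = -8/3 (K(E) = -⅓*8 = -8/3)
A(s, H) = -1 + H*s (A(s, H) = (1*s)*H - 1 = s*H - 1 = H*s - 1 = -1 + H*s)
K(3)*(-30) + A(5, 5) = -8/3*(-30) + (-1 + 5*5) = 80 + (-1 + 25) = 80 + 24 = 104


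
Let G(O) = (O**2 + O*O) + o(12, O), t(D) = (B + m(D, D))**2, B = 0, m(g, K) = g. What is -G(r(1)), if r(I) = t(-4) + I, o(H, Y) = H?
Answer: -590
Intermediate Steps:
t(D) = D**2 (t(D) = (0 + D)**2 = D**2)
r(I) = 16 + I (r(I) = (-4)**2 + I = 16 + I)
G(O) = 12 + 2*O**2 (G(O) = (O**2 + O*O) + 12 = (O**2 + O**2) + 12 = 2*O**2 + 12 = 12 + 2*O**2)
-G(r(1)) = -(12 + 2*(16 + 1)**2) = -(12 + 2*17**2) = -(12 + 2*289) = -(12 + 578) = -1*590 = -590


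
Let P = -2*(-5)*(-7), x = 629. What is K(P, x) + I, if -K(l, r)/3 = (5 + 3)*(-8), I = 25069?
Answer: 25261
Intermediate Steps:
P = -70 (P = 10*(-7) = -70)
K(l, r) = 192 (K(l, r) = -3*(5 + 3)*(-8) = -24*(-8) = -3*(-64) = 192)
K(P, x) + I = 192 + 25069 = 25261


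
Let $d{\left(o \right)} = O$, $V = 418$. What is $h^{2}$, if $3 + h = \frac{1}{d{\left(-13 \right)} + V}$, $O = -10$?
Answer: $\frac{1495729}{166464} \approx 8.9853$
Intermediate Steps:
$d{\left(o \right)} = -10$
$h = - \frac{1223}{408}$ ($h = -3 + \frac{1}{-10 + 418} = -3 + \frac{1}{408} = - \frac{1223}{408} \approx -2.9975$)
$h^{2} = \left(- \frac{1223}{408}\right)^{2} = \frac{1495729}{166464}$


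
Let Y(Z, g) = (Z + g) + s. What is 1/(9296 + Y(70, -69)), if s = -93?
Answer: 1/9204 ≈ 0.00010865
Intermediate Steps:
Y(Z, g) = -93 + Z + g (Y(Z, g) = (Z + g) - 93 = -93 + Z + g)
1/(9296 + Y(70, -69)) = 1/(9296 + (-93 + 70 - 69)) = 1/(9296 - 92) = 1/9204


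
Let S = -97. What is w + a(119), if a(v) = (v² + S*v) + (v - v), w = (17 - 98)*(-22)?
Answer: 4400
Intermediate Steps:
w = 1782 (w = -81*(-22) = 1782)
a(v) = v² - 97*v (a(v) = (v² - 97*v) + (v - v) = (v² - 97*v) + 0 = v² - 97*v)
w + a(119) = 1782 + 119*(-97 + 119) = 1782 + 119*22 = 1782 + 2618 = 4400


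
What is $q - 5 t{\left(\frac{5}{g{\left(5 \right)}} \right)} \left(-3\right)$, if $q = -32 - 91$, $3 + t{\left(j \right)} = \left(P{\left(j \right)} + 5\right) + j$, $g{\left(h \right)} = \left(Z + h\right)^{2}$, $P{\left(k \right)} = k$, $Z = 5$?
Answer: $- \frac{7749}{2} \approx -3874.5$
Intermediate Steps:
$g{\left(h \right)} = \left(5 + h\right)^{2}$
$t{\left(j \right)} = 2 + 2 j$ ($t{\left(j \right)} = -3 + \left(\left(j + 5\right) + j\right) = -3 + \left(\left(5 + j\right) + j\right) = -3 + \left(5 + 2 j\right) = 2 + 2 j$)
$q = -123$ ($q = -32 - 91 = -123$)
$q - 5 t{\left(\frac{5}{g{\left(5 \right)}} \right)} \left(-3\right) = - 123 - 5 \left(2 + 2 \frac{5}{\left(5 + 5\right)^{2}}\right) \left(-3\right) = - 123 - 5 \left(2 + 2 \frac{5}{10^{2}}\right) \left(-3\right) = - 123 - 5 \left(2 + 2 \cdot \frac{5}{100}\right) \left(-3\right) = - 123 - 5 \left(2 + 2 \cdot 5 \cdot \frac{1}{100}\right) \left(-3\right) = - 123 - 5 \left(2 + 2 \cdot \frac{1}{20}\right) \left(-3\right) = - 123 - 5 \left(2 + \frac{1}{10}\right) \left(-3\right) = - 123 \left(-5\right) \frac{21}{10} \left(-3\right) = - 123 \left(\left(- \frac{21}{2}\right) \left(-3\right)\right) = \left(-123\right) \frac{63}{2} = - \frac{7749}{2}$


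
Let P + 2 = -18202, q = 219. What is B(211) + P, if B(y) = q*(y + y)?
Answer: 74214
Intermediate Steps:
P = -18204 (P = -2 - 18202 = -18204)
B(y) = 438*y (B(y) = 219*(y + y) = 219*(2*y) = 438*y)
B(211) + P = 438*211 - 18204 = 92418 - 18204 = 74214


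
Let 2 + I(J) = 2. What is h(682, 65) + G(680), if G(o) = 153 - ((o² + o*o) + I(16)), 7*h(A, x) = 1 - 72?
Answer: -6472600/7 ≈ -9.2466e+5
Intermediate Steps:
I(J) = 0 (I(J) = -2 + 2 = 0)
h(A, x) = -71/7 (h(A, x) = (1 - 72)/7 = (⅐)*(-71) = -71/7)
G(o) = 153 - 2*o² (G(o) = 153 - ((o² + o*o) + 0) = 153 - ((o² + o²) + 0) = 153 - (2*o² + 0) = 153 - 2*o²)
h(682, 65) + G(680) = -71/7 + (153 - 2*680²) = -71/7 + (153 - 2*462400) = -71/7 + (153 - 924800) = -71/7 - 924647 = -6472600/7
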